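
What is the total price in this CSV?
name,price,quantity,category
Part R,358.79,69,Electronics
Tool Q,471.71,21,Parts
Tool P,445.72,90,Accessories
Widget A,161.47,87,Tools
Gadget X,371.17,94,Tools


Computing total price:
Values: [358.79, 471.71, 445.72, 161.47, 371.17]
Sum = 1808.86

1808.86


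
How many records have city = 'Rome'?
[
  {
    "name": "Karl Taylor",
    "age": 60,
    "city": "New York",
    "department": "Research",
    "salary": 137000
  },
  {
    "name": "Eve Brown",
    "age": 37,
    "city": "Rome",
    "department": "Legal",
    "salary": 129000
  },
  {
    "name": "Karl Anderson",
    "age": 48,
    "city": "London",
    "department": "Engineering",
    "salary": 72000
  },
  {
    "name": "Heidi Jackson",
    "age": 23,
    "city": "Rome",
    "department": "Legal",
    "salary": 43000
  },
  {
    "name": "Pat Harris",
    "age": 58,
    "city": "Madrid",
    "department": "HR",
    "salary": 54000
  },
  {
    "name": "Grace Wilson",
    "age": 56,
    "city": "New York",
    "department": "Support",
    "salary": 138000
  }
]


Data: 6 records
Condition: city = 'Rome'

Checking each record:
  Karl Taylor: New York
  Eve Brown: Rome MATCH
  Karl Anderson: London
  Heidi Jackson: Rome MATCH
  Pat Harris: Madrid
  Grace Wilson: New York

Count: 2

2


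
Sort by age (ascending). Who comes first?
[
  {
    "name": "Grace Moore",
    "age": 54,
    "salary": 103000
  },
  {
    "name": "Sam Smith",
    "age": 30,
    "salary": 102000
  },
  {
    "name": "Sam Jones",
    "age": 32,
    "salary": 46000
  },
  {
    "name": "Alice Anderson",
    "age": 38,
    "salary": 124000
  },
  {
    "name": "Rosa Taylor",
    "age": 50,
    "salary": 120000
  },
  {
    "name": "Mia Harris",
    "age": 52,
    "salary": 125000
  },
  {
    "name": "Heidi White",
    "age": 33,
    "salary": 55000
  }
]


Sort by: age (ascending)

Sorted order:
  1. Sam Smith (age = 30)
  2. Sam Jones (age = 32)
  3. Heidi White (age = 33)
  4. Alice Anderson (age = 38)
  5. Rosa Taylor (age = 50)
  6. Mia Harris (age = 52)
  7. Grace Moore (age = 54)

First: Sam Smith

Sam Smith


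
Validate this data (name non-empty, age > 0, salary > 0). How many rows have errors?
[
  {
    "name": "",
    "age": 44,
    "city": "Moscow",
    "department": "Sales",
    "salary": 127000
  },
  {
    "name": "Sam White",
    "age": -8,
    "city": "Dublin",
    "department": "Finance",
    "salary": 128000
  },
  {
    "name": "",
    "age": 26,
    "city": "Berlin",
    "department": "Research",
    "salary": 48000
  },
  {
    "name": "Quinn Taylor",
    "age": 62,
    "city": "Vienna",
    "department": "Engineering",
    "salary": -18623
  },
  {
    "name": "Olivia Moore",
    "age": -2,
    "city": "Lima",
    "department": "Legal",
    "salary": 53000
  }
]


Validating 5 records:
Rules: name non-empty, age > 0, salary > 0

  Row 1 (???): empty name
  Row 2 (Sam White): negative age: -8
  Row 3 (???): empty name
  Row 4 (Quinn Taylor): negative salary: -18623
  Row 5 (Olivia Moore): negative age: -2

Total errors: 5

5 errors


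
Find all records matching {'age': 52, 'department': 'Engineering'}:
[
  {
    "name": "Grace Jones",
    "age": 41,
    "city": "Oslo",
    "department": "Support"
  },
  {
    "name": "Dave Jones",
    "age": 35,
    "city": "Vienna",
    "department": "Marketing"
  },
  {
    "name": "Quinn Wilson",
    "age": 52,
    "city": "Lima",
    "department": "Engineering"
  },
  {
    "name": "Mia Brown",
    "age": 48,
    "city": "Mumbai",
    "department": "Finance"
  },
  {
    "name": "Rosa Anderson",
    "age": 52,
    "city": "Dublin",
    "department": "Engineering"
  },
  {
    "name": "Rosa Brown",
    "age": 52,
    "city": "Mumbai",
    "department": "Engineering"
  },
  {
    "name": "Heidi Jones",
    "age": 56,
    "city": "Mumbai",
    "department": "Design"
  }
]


Search criteria: {'age': 52, 'department': 'Engineering'}

Checking 7 records:
  Grace Jones: {age: 41, department: Support}
  Dave Jones: {age: 35, department: Marketing}
  Quinn Wilson: {age: 52, department: Engineering} <-- MATCH
  Mia Brown: {age: 48, department: Finance}
  Rosa Anderson: {age: 52, department: Engineering} <-- MATCH
  Rosa Brown: {age: 52, department: Engineering} <-- MATCH
  Heidi Jones: {age: 56, department: Design}

Matches: ["Quinn Wilson", "Rosa Anderson", "Rosa Brown"]

["Quinn Wilson", "Rosa Anderson", "Rosa Brown"]


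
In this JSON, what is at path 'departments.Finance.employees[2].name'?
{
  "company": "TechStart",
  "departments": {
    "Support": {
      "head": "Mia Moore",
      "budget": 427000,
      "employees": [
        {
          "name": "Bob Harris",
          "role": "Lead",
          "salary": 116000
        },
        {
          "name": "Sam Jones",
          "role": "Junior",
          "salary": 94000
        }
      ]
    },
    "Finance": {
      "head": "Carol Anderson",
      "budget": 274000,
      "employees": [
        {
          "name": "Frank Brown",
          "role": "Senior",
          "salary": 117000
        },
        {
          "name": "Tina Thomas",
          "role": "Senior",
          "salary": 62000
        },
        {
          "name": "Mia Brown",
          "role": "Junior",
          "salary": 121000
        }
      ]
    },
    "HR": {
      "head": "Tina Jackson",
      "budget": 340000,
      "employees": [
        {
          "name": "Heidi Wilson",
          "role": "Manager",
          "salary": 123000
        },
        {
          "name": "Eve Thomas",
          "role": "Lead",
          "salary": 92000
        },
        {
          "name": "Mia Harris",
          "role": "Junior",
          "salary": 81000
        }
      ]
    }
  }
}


Path: departments.Finance.employees[2].name

Navigate:
  -> departments
  -> Finance
  -> employees[2].name = 'Mia Brown'

Mia Brown


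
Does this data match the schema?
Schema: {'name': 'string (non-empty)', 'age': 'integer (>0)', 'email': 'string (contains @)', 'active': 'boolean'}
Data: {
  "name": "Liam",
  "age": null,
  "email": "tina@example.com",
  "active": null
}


Validating each field against schema:
  name: OK (non-empty string)
  age: FAIL (null is not an integer)
  email: OK (string with @)
  active: FAIL (null is not a boolean)

Result: INVALID (2 errors: age, active)

INVALID (2 errors: age, active)


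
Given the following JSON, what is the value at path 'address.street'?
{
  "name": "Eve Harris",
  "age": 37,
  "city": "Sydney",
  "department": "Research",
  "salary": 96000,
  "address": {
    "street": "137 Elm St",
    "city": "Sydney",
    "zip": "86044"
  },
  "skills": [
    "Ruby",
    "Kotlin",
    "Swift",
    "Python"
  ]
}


Query: address.street
Path: address -> street
Value: 137 Elm St

137 Elm St


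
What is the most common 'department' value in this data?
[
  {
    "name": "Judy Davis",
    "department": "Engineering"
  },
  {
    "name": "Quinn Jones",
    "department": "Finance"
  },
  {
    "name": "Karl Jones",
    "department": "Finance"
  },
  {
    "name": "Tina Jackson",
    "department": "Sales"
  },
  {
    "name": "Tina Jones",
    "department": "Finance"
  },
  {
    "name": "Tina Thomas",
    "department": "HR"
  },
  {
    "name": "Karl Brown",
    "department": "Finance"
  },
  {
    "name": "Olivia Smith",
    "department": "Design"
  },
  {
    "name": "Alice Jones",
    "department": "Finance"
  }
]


Counting 'department' values across 9 records:

  Finance: 5 #####
  Engineering: 1 #
  Sales: 1 #
  HR: 1 #
  Design: 1 #

Most common: Finance (5 times)

Finance (5 times)


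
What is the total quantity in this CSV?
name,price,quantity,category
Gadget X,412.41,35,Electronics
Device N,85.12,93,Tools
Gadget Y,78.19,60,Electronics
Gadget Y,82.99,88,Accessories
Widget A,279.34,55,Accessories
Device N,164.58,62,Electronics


Computing total quantity:
Values: [35, 93, 60, 88, 55, 62]
Sum = 393

393


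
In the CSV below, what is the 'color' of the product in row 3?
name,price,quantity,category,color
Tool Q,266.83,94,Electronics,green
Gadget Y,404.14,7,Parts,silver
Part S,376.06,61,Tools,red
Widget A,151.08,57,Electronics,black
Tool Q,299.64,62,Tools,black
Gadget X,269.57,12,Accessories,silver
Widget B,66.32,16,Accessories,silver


Query: Row 3 ('Part S'), column 'color'
Value: red

red


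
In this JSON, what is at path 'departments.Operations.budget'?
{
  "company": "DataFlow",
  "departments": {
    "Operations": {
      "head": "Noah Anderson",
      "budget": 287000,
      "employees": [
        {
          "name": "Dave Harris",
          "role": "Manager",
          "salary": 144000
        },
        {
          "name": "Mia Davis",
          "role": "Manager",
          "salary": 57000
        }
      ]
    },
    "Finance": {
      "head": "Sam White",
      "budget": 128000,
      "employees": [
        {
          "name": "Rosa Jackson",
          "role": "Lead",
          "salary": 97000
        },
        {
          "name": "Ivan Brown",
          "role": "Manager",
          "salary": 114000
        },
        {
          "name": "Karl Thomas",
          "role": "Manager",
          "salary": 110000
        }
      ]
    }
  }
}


Path: departments.Operations.budget

Navigate:
  -> departments
  -> Operations
  -> budget = 287000

287000


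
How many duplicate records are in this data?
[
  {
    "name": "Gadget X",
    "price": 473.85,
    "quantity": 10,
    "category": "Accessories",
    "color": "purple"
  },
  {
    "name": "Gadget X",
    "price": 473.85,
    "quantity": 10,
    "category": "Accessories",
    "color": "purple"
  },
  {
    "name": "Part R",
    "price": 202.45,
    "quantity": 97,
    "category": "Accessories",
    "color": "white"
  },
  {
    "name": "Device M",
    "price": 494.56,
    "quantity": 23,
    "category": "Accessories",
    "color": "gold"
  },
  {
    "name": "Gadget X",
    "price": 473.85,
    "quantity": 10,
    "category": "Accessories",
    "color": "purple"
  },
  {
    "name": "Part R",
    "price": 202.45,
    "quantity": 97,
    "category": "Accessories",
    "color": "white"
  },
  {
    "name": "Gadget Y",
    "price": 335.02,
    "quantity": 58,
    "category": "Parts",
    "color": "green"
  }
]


Checking 7 records for duplicates:

  Row 1: Gadget X ($473.85, qty 10)
  Row 2: Gadget X ($473.85, qty 10) <-- DUPLICATE
  Row 3: Part R ($202.45, qty 97)
  Row 4: Device M ($494.56, qty 23)
  Row 5: Gadget X ($473.85, qty 10) <-- DUPLICATE
  Row 6: Part R ($202.45, qty 97) <-- DUPLICATE
  Row 7: Gadget Y ($335.02, qty 58)

Duplicates found: 3
Unique records: 4

3 duplicates, 4 unique


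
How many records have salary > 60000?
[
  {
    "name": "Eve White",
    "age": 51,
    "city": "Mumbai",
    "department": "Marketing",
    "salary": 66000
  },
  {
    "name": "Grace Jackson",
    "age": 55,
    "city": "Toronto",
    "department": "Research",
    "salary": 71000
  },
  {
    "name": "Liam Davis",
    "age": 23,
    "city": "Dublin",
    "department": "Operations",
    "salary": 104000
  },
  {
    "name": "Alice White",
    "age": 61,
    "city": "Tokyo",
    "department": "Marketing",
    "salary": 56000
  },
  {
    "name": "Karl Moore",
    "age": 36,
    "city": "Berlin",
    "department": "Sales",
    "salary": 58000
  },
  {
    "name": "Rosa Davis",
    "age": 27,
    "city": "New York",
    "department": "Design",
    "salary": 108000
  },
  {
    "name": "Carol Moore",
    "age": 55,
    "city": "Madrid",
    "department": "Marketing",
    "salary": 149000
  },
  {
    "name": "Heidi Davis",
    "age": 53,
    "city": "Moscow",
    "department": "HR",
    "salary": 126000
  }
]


Data: 8 records
Condition: salary > 60000

Checking each record:
  Eve White: 66000 MATCH
  Grace Jackson: 71000 MATCH
  Liam Davis: 104000 MATCH
  Alice White: 56000
  Karl Moore: 58000
  Rosa Davis: 108000 MATCH
  Carol Moore: 149000 MATCH
  Heidi Davis: 126000 MATCH

Count: 6

6


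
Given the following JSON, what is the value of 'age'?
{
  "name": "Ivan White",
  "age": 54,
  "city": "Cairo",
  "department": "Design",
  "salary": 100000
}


Looking up field 'age'
Value: 54

54


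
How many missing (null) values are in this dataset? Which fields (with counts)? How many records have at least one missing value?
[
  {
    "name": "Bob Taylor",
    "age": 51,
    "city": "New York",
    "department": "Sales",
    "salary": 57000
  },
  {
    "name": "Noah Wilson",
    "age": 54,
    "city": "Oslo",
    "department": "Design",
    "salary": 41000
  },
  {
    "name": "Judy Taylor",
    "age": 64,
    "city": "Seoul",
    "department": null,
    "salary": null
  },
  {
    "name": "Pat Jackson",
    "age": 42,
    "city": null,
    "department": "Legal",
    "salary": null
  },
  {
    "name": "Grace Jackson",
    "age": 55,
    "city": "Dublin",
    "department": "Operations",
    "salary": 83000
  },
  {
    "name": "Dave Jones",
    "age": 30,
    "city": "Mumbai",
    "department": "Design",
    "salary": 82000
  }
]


Checking for missing (null) values in 6 records:

  Bob Taylor: complete
  Noah Wilson: complete
  Judy Taylor: department, salary
  Pat Jackson: city, salary
  Grace Jackson: complete
  Dave Jones: complete

Per field:
  name: 0 missing
  age: 0 missing
  city: 1 missing
  department: 1 missing
  salary: 2 missing

Total missing values: 4
Records with any missing: 2

4 missing values (city: 1, department: 1, salary: 2); 2 incomplete records


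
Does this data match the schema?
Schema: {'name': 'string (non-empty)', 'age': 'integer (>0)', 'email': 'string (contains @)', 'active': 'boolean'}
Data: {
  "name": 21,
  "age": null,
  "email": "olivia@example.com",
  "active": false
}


Validating each field against schema:
  name: FAIL (21 is not a string)
  age: FAIL (null is not an integer)
  email: OK (string with @)
  active: OK (boolean)

Result: INVALID (2 errors: name, age)

INVALID (2 errors: name, age)


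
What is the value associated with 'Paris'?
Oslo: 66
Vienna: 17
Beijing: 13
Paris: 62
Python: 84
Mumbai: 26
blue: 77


Looking up key 'Paris'
Value: 62

62


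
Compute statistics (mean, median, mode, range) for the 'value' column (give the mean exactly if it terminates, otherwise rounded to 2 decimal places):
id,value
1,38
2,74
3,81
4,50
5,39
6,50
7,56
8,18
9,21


Data: [38, 74, 81, 50, 39, 50, 56, 18, 21]
Count: 9
Sum: 427
Mean: 427/9 ≈ 47.44 (rounded to 2 decimal places)
Sorted: [18, 21, 38, 39, 50, 50, 56, 74, 81]
Median: 50.0
Mode: 50 (2 times)
Range: 81 - 18 = 63
Min: 18, Max: 81

mean≈47.44, median=50.0, mode=50, range=63


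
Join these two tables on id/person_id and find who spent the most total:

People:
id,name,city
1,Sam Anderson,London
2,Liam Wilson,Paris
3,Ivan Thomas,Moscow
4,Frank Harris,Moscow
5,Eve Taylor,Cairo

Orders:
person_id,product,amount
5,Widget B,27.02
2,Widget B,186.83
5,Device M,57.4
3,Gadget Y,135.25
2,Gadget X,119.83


Join on: people.id = orders.person_id

Joined rows:
  Eve Taylor (Cairo) bought Widget B for $27.02
  Liam Wilson (Paris) bought Widget B for $186.83
  Eve Taylor (Cairo) bought Device M for $57.4
  Ivan Thomas (Moscow) bought Gadget Y for $135.25
  Liam Wilson (Paris) bought Gadget X for $119.83

Total per person:
  Liam Wilson: $306.66
  Ivan Thomas: $135.25
  Eve Taylor: $84.42

Top spender: Liam Wilson ($306.66)

Liam Wilson ($306.66)


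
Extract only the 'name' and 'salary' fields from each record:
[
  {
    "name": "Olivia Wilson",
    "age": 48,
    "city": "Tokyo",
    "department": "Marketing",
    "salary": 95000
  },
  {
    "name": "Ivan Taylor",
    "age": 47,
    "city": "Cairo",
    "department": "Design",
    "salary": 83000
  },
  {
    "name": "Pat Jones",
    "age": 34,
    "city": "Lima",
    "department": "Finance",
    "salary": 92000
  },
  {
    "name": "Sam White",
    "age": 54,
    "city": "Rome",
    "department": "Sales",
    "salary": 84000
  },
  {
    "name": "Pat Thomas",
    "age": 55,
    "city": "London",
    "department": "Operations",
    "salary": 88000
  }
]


Original: 5 records with fields: name, age, city, department, salary
Keep: ['name', 'salary']
Drop: ['age', 'city', 'department']
Result: 5 records, 2 fields each

[
  {
    "name": "Olivia Wilson",
    "salary": 95000
  },
  {
    "name": "Ivan Taylor",
    "salary": 83000
  },
  {
    "name": "Pat Jones",
    "salary": 92000
  },
  {
    "name": "Sam White",
    "salary": 84000
  },
  {
    "name": "Pat Thomas",
    "salary": 88000
  }
]


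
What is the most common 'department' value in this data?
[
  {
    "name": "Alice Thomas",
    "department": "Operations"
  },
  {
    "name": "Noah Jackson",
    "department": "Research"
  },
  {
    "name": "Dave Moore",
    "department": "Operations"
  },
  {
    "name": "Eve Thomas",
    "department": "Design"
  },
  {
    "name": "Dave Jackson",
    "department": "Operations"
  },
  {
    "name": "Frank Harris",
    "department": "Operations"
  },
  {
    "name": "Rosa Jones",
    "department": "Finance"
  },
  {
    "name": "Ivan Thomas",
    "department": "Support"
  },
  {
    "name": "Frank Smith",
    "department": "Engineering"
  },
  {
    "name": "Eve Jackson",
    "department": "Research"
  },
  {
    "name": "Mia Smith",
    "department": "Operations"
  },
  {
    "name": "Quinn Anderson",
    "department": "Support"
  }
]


Counting 'department' values across 12 records:

  Operations: 5 #####
  Research: 2 ##
  Support: 2 ##
  Design: 1 #
  Finance: 1 #
  Engineering: 1 #

Most common: Operations (5 times)

Operations (5 times)


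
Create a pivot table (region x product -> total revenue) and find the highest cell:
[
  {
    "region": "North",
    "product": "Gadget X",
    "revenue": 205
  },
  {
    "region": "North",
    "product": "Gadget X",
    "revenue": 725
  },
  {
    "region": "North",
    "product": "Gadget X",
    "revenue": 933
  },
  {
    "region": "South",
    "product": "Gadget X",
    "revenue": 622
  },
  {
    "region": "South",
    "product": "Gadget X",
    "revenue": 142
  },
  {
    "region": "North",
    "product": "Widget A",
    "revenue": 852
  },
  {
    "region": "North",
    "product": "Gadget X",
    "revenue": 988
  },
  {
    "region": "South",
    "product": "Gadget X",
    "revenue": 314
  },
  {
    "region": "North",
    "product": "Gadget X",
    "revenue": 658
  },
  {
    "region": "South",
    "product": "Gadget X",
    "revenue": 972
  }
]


Pivot: region (rows) x product (columns) -> total revenue

     Gadget X      Widget A    
North         3509           852  
South         2050             0  

Highest: North / Gadget X = $3509

North / Gadget X = $3509


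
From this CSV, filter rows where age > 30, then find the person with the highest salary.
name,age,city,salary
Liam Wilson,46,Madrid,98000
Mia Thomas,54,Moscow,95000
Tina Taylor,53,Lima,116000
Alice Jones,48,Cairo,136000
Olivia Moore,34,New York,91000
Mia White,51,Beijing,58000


Filter: age > 30
Sort by: salary (descending)

Filtered records (6):
  Alice Jones, age 48, salary $136000
  Tina Taylor, age 53, salary $116000
  Liam Wilson, age 46, salary $98000
  Mia Thomas, age 54, salary $95000
  Olivia Moore, age 34, salary $91000
  Mia White, age 51, salary $58000

Highest salary: Alice Jones ($136000)

Alice Jones


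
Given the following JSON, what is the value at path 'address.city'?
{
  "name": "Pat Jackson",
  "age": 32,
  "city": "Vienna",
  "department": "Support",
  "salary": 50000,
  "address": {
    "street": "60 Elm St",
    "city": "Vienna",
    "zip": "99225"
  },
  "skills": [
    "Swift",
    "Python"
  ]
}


Query: address.city
Path: address -> city
Value: Vienna

Vienna


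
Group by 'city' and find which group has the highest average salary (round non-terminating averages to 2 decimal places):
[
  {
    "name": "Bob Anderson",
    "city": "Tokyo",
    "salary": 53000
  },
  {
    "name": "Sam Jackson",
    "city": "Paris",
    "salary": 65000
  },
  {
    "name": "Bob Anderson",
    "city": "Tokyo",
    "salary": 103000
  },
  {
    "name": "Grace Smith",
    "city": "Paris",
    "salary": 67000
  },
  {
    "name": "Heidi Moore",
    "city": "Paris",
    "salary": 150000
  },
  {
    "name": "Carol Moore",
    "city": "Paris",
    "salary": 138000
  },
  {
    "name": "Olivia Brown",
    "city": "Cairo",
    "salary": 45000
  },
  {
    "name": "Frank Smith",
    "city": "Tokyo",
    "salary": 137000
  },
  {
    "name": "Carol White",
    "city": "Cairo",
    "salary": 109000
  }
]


Group by: city

Groups:
  Cairo: 2 people, avg salary = 154000/2 = $77000
  Paris: 4 people, avg salary = 420000/4 = $105000
  Tokyo: 3 people, avg salary = 293000/3 ≈ $97666.67

Highest average salary: Paris ($105000)

Paris ($105000)


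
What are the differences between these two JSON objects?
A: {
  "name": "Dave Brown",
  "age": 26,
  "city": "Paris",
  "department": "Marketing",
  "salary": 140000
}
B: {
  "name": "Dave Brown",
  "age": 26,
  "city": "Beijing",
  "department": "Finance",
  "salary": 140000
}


Comparing each field (in key order):
  name: same
  age: same
  city: DIFFERENT
  department: DIFFERENT
  salary: same
Differences:
  city: Paris -> Beijing
  department: Marketing -> Finance

2 field(s) changed

2 changes: city, department


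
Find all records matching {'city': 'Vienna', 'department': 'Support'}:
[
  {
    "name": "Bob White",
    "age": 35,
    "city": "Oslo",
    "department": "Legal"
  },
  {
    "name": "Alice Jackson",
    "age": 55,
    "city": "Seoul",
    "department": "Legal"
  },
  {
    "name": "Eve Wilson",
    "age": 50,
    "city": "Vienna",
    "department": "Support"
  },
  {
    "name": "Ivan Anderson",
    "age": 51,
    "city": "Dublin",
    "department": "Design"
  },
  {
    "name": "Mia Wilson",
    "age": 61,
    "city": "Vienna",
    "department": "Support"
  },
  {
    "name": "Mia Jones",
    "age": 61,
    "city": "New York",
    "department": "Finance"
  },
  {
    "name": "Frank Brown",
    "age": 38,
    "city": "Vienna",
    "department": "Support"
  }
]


Search criteria: {'city': 'Vienna', 'department': 'Support'}

Checking 7 records:
  Bob White: {city: Oslo, department: Legal}
  Alice Jackson: {city: Seoul, department: Legal}
  Eve Wilson: {city: Vienna, department: Support} <-- MATCH
  Ivan Anderson: {city: Dublin, department: Design}
  Mia Wilson: {city: Vienna, department: Support} <-- MATCH
  Mia Jones: {city: New York, department: Finance}
  Frank Brown: {city: Vienna, department: Support} <-- MATCH

Matches: ["Eve Wilson", "Mia Wilson", "Frank Brown"]

["Eve Wilson", "Mia Wilson", "Frank Brown"]


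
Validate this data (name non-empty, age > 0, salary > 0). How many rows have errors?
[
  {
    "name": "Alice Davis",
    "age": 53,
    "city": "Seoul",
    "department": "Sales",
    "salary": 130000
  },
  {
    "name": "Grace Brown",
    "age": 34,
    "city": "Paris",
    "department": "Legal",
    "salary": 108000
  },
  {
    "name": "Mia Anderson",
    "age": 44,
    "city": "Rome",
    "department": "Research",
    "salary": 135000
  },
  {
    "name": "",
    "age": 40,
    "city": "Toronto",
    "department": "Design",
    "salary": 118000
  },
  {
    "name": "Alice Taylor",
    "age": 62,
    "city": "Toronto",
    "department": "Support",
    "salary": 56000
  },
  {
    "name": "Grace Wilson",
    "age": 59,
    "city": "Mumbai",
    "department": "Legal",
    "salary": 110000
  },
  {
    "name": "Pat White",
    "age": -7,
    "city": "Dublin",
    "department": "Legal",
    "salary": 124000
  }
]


Validating 7 records:
Rules: name non-empty, age > 0, salary > 0

  Row 1 (Alice Davis): OK
  Row 2 (Grace Brown): OK
  Row 3 (Mia Anderson): OK
  Row 4 (???): empty name
  Row 5 (Alice Taylor): OK
  Row 6 (Grace Wilson): OK
  Row 7 (Pat White): negative age: -7

Total errors: 2

2 errors


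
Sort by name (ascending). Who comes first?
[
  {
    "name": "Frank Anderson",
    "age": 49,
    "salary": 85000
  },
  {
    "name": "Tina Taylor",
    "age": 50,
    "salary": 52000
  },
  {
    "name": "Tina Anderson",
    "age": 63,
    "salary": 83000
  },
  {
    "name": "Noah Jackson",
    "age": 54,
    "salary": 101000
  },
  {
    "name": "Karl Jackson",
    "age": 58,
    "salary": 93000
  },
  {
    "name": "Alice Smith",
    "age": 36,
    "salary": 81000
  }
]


Sort by: name (ascending)

Sorted order:
  1. Alice Smith (name = Alice Smith)
  2. Frank Anderson (name = Frank Anderson)
  3. Karl Jackson (name = Karl Jackson)
  4. Noah Jackson (name = Noah Jackson)
  5. Tina Anderson (name = Tina Anderson)
  6. Tina Taylor (name = Tina Taylor)

First: Alice Smith

Alice Smith


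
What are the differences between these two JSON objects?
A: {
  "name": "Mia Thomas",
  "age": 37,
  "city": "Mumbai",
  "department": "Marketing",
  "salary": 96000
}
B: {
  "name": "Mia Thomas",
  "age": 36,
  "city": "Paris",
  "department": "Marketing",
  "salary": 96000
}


Comparing each field (in key order):
  name: same
  age: DIFFERENT
  city: DIFFERENT
  department: same
  salary: same
Differences:
  age: 37 -> 36
  city: Mumbai -> Paris

2 field(s) changed

2 changes: age, city


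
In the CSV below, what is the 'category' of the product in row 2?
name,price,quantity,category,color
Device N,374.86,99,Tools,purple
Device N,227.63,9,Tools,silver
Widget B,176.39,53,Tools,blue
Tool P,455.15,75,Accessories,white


Query: Row 2 ('Device N'), column 'category'
Value: Tools

Tools


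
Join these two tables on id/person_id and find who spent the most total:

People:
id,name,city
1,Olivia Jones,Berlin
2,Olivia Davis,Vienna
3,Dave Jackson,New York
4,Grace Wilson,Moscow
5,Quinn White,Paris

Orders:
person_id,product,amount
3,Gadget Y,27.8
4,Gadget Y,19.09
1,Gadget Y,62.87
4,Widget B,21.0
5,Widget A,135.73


Join on: people.id = orders.person_id

Joined rows:
  Dave Jackson (New York) bought Gadget Y for $27.8
  Grace Wilson (Moscow) bought Gadget Y for $19.09
  Olivia Jones (Berlin) bought Gadget Y for $62.87
  Grace Wilson (Moscow) bought Widget B for $21.0
  Quinn White (Paris) bought Widget A for $135.73

Total per person:
  Quinn White: $135.73
  Olivia Jones: $62.87
  Grace Wilson: $40.09
  Dave Jackson: $27.80

Top spender: Quinn White ($135.73)

Quinn White ($135.73)


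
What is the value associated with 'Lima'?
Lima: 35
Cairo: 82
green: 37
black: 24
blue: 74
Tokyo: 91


Looking up key 'Lima'
Value: 35

35


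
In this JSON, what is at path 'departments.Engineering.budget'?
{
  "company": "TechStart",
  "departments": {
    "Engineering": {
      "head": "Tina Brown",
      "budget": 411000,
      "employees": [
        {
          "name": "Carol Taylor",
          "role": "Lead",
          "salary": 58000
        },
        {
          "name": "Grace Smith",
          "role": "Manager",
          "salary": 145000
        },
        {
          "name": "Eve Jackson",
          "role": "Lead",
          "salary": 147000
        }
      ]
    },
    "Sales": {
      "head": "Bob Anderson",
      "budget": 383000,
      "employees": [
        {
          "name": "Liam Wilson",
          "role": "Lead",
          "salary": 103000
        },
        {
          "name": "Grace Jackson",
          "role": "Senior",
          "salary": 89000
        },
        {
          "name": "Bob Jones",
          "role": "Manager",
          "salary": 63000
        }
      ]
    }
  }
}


Path: departments.Engineering.budget

Navigate:
  -> departments
  -> Engineering
  -> budget = 411000

411000


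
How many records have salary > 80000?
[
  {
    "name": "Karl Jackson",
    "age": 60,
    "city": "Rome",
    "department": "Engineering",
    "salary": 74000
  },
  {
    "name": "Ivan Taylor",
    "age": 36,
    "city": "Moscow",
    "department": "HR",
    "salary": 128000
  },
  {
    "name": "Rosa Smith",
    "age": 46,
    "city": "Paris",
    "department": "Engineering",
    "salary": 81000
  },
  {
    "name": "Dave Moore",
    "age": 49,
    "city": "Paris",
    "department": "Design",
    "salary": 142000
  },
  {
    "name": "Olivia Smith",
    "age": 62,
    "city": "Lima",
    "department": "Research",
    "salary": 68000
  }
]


Data: 5 records
Condition: salary > 80000

Checking each record:
  Karl Jackson: 74000
  Ivan Taylor: 128000 MATCH
  Rosa Smith: 81000 MATCH
  Dave Moore: 142000 MATCH
  Olivia Smith: 68000

Count: 3

3


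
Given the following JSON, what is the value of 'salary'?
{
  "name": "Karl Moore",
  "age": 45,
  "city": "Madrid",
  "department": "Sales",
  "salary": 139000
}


Looking up field 'salary'
Value: 139000

139000


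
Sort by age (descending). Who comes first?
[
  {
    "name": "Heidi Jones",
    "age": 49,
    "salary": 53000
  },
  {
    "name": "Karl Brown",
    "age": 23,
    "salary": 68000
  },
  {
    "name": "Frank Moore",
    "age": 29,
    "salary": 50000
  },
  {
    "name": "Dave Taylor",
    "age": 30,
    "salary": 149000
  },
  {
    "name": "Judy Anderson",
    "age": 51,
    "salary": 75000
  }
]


Sort by: age (descending)

Sorted order:
  1. Judy Anderson (age = 51)
  2. Heidi Jones (age = 49)
  3. Dave Taylor (age = 30)
  4. Frank Moore (age = 29)
  5. Karl Brown (age = 23)

First: Judy Anderson

Judy Anderson


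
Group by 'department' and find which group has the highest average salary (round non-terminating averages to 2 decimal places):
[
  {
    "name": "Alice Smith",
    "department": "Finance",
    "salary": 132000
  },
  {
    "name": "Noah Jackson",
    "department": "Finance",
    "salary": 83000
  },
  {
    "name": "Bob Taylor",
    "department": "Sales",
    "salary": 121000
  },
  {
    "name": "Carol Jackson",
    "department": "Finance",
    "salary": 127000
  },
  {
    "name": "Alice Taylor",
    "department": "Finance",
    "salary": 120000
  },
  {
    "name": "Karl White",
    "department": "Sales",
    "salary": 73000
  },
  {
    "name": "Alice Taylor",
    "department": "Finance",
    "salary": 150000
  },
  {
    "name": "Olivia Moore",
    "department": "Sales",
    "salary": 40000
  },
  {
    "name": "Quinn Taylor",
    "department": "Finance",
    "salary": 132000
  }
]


Group by: department

Groups:
  Finance: 6 people, avg salary = 744000/6 = $124000
  Sales: 3 people, avg salary = 234000/3 = $78000

Highest average salary: Finance ($124000)

Finance ($124000)


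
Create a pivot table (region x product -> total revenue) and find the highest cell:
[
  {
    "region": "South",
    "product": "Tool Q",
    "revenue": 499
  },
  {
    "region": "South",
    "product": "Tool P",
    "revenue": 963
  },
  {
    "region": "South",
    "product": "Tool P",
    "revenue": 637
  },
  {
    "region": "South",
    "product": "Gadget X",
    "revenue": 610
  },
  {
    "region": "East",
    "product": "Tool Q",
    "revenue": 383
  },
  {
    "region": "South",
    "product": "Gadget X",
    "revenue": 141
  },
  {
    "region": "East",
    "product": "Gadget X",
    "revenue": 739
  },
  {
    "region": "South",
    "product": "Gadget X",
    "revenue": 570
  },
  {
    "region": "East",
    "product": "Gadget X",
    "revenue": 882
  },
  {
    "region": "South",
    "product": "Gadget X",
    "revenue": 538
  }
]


Pivot: region (rows) x product (columns) -> total revenue

     Gadget X      Tool P        Tool Q      
East          1621             0           383  
South         1859          1600           499  

Highest: South / Gadget X = $1859

South / Gadget X = $1859


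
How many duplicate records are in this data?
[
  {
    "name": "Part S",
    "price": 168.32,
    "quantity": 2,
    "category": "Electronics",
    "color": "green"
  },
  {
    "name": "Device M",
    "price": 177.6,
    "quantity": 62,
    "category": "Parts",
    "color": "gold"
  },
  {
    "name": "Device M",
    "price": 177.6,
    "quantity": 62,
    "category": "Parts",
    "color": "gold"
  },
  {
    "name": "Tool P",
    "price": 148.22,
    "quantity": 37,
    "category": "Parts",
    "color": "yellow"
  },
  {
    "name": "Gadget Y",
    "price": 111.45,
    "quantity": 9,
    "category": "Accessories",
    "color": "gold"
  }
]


Checking 5 records for duplicates:

  Row 1: Part S ($168.32, qty 2)
  Row 2: Device M ($177.6, qty 62)
  Row 3: Device M ($177.6, qty 62) <-- DUPLICATE
  Row 4: Tool P ($148.22, qty 37)
  Row 5: Gadget Y ($111.45, qty 9)

Duplicates found: 1
Unique records: 4

1 duplicates, 4 unique


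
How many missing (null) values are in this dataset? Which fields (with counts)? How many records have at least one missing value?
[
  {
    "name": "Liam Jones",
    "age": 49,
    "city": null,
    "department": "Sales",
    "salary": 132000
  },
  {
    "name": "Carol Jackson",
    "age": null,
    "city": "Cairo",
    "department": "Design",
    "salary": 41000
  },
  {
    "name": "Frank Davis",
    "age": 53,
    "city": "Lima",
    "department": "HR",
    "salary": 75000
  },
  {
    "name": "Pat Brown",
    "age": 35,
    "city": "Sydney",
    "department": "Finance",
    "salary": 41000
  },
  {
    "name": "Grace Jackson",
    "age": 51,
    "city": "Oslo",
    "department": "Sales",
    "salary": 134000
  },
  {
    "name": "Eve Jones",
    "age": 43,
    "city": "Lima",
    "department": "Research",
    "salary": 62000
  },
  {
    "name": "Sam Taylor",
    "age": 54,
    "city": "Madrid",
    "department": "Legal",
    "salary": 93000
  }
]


Checking for missing (null) values in 7 records:

  Liam Jones: city
  Carol Jackson: age
  Frank Davis: complete
  Pat Brown: complete
  Grace Jackson: complete
  Eve Jones: complete
  Sam Taylor: complete

Per field:
  name: 0 missing
  age: 1 missing
  city: 1 missing
  department: 0 missing
  salary: 0 missing

Total missing values: 2
Records with any missing: 2

2 missing values (age: 1, city: 1); 2 incomplete records


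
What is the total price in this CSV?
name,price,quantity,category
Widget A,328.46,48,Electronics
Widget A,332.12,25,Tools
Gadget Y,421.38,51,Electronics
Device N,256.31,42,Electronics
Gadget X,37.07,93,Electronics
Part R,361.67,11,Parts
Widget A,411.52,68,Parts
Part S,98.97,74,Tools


Computing total price:
Values: [328.46, 332.12, 421.38, 256.31, 37.07, 361.67, 411.52, 98.97]
Sum = 2247.50

2247.50


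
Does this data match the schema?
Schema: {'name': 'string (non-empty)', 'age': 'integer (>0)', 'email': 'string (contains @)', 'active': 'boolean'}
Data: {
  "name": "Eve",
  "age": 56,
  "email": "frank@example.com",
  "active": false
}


Validating each field against schema:
  name: OK (non-empty string)
  age: OK (positive integer)
  email: OK (string with @)
  active: OK (boolean)

Result: VALID

VALID


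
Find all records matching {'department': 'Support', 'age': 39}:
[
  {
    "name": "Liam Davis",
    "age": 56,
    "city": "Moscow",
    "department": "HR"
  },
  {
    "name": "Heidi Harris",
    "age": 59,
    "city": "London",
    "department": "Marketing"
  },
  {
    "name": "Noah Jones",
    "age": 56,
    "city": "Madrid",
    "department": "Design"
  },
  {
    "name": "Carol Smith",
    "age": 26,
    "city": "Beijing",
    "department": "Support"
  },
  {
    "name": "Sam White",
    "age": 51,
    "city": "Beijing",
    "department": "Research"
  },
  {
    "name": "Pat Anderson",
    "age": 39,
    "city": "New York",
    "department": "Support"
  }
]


Search criteria: {'department': 'Support', 'age': 39}

Checking 6 records:
  Liam Davis: {department: HR, age: 56}
  Heidi Harris: {department: Marketing, age: 59}
  Noah Jones: {department: Design, age: 56}
  Carol Smith: {department: Support, age: 26}
  Sam White: {department: Research, age: 51}
  Pat Anderson: {department: Support, age: 39} <-- MATCH

Matches: ["Pat Anderson"]

["Pat Anderson"]


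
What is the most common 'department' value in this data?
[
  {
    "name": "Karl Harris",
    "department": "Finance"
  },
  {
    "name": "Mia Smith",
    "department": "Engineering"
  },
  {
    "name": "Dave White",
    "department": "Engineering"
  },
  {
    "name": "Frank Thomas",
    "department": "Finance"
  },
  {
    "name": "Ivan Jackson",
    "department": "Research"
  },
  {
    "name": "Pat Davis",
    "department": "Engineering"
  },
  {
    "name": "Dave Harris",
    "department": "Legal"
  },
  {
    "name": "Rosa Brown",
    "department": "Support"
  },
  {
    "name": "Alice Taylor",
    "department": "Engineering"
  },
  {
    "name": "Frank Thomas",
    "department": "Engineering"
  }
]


Counting 'department' values across 10 records:

  Engineering: 5 #####
  Finance: 2 ##
  Research: 1 #
  Legal: 1 #
  Support: 1 #

Most common: Engineering (5 times)

Engineering (5 times)


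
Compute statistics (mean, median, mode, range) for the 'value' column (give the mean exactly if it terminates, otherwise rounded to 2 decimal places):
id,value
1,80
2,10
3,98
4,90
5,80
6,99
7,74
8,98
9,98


Data: [80, 10, 98, 90, 80, 99, 74, 98, 98]
Count: 9
Sum: 727
Mean: 727/9 ≈ 80.78 (rounded to 2 decimal places)
Sorted: [10, 74, 80, 80, 90, 98, 98, 98, 99]
Median: 90.0
Mode: 98 (3 times)
Range: 99 - 10 = 89
Min: 10, Max: 99

mean≈80.78, median=90.0, mode=98, range=89


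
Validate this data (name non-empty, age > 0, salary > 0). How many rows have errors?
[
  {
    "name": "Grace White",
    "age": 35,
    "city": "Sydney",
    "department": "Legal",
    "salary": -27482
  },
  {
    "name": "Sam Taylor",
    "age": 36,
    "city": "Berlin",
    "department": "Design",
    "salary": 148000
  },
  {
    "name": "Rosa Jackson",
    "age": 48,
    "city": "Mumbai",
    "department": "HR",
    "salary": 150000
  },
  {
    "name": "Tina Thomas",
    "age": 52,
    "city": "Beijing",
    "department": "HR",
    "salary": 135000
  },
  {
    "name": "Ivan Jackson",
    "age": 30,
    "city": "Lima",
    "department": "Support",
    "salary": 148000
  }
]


Validating 5 records:
Rules: name non-empty, age > 0, salary > 0

  Row 1 (Grace White): negative salary: -27482
  Row 2 (Sam Taylor): OK
  Row 3 (Rosa Jackson): OK
  Row 4 (Tina Thomas): OK
  Row 5 (Ivan Jackson): OK

Total errors: 1

1 errors


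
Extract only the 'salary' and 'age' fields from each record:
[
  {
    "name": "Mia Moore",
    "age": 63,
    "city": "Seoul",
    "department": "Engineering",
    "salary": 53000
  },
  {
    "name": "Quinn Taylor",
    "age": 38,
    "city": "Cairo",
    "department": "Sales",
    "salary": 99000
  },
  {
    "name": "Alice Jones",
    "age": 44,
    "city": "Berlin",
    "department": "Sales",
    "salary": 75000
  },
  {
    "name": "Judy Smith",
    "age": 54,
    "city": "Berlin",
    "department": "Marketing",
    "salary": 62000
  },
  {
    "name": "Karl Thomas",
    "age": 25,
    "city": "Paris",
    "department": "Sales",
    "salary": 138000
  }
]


Original: 5 records with fields: name, age, city, department, salary
Keep: ['salary', 'age']
Drop: ['name', 'city', 'department']
Result: 5 records, 2 fields each

[
  {
    "salary": 53000,
    "age": 63
  },
  {
    "salary": 99000,
    "age": 38
  },
  {
    "salary": 75000,
    "age": 44
  },
  {
    "salary": 62000,
    "age": 54
  },
  {
    "salary": 138000,
    "age": 25
  }
]


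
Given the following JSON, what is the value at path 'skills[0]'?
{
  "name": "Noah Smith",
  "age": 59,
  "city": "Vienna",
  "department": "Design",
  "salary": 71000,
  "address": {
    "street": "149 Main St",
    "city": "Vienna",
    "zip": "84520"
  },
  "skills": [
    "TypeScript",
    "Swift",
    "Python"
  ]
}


Query: skills[0]
Path: skills -> first element
Value: TypeScript

TypeScript


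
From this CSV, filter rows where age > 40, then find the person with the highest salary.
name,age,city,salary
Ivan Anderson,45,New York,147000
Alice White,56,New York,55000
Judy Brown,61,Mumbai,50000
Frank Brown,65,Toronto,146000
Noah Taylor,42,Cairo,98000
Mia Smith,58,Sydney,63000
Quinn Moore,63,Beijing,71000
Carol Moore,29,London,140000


Filter: age > 40
Sort by: salary (descending)

Filtered records (7):
  Ivan Anderson, age 45, salary $147000
  Frank Brown, age 65, salary $146000
  Noah Taylor, age 42, salary $98000
  Quinn Moore, age 63, salary $71000
  Mia Smith, age 58, salary $63000
  Alice White, age 56, salary $55000
  Judy Brown, age 61, salary $50000

Highest salary: Ivan Anderson ($147000)

Ivan Anderson


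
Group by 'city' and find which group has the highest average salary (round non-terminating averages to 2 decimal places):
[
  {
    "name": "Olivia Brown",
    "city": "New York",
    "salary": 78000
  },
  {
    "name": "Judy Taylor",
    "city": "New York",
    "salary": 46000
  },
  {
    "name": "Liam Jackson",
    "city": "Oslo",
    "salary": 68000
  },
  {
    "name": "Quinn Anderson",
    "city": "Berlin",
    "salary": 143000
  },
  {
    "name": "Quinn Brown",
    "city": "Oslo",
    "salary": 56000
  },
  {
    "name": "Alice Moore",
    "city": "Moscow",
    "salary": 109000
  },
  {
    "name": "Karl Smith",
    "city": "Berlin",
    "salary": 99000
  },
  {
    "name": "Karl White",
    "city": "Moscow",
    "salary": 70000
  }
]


Group by: city

Groups:
  Berlin: 2 people, avg salary = 242000/2 = $121000
  Moscow: 2 people, avg salary = 179000/2 = $89500
  New York: 2 people, avg salary = 124000/2 = $62000
  Oslo: 2 people, avg salary = 124000/2 = $62000

Highest average salary: Berlin ($121000)

Berlin ($121000)
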